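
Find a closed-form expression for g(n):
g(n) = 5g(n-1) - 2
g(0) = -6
First-order linear non-homogeneous.
Homogeneous solution: g_h(n) = A·(5)^n.
Try constant particular solution g_p = K: K = 5K - 2 ⇒ K = \frac{1}{2}.
General: g(n) = A·(5)^n + \frac{1}{2}.
Apply g(0) = -6: A + \frac{1}{2} = -6 ⇒ A = - \frac{13}{2}.
So g(n) = \frac{1}{2} - \frac{13 \cdot 5^{n}}{2}.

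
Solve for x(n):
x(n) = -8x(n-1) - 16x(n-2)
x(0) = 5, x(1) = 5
Characteristic equation: x² + 8x + 16 = 0, which is (x - (-4))².
Repeated root r = -4.
General solution: x(n) = (A + Bn)·(-4)^n.
From x(0) = 5: A = 5.
From x(1) = 5: (A + B)·(-4) = 5 ⇒ B = - \frac{25}{4}.
So x(n) = \left(5 - \frac{25 n}{4}\right) \cdot (-4)^n.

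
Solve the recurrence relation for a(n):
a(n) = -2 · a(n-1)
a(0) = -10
Pure geometric recurrence with ratio -2.
By induction a(n) = a(0) · (-2)^n = - 10 \left(-2\right)^{n}.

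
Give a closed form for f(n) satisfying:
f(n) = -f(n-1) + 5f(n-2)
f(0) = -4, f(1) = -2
Characteristic equation: x² + x - 5 = 0.
Discriminant Δ = (-1)² + 4·(5) = 21.
Roots r₁,₂ = (-1 ± √21)/2, so r₁ = - \frac{1}{2} + \frac{\sqrt{21}}{2}, r₂ = - \frac{\sqrt{21}}{2} - \frac{1}{2}.
General solution: f(n) = A·r₁^n + B·r₂^n.
From the initial conditions, A + B = -4 and r₁A + r₂B = -2.
Since r₁ - r₂ = √21: A = (-2 - (-4)r₂)/√21 = -2 - \frac{4 \sqrt{21}}{21}, and B = -4 - A = -2 + \frac{4 \sqrt{21}}{21}.
So f(n) = \left(-2 - \frac{4 \sqrt{21}}{21}\right)\left(- \frac{1}{2} + \frac{\sqrt{21}}{2}\right)^n + \left(-2 + \frac{4 \sqrt{21}}{21}\right)\left(- \frac{\sqrt{21}}{2} - \frac{1}{2}\right)^n.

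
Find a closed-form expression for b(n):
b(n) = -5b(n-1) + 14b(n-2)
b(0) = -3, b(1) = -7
Characteristic equation: x² + 5x - 14 = 0, which factors as (x - (2))(x - (-7)) = 0.
Roots r₁ = 2, r₂ = -7 (distinct).
General solution: b(n) = A·(2)^n + B·(-7)^n.
From b(0) = -3: A + B = -3.
From b(1) = -7: 2A - 7B = -7.
Solving: A = - \frac{28}{9}, B = \frac{1}{9}.
So b(n) = \frac{\left(-7\right)^{n}}{9} - \frac{28 \cdot 2^{n}}{9}.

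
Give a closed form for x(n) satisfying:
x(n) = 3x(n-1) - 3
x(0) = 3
First-order linear non-homogeneous.
Homogeneous solution: x_h(n) = A·(3)^n.
Try constant particular solution x_p = K: K = 3K - 3 ⇒ K = \frac{3}{2}.
General: x(n) = A·(3)^n + \frac{3}{2}.
Apply x(0) = 3: A + \frac{3}{2} = 3 ⇒ A = \frac{3}{2}.
So x(n) = \frac{3 \cdot 3^{n}}{2} + \frac{3}{2}.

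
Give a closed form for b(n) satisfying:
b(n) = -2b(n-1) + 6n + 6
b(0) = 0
First-order linear with linear forcing.
Homogeneous solution: b_h(n) = A·(-2)^n.
Try particular b_p(n) = pn + q. Substituting:
  pn + q = -2(p(n-1) + q) + 6n + 6.
Matching the n-coefficient: p = -2p + 6 ⇒ p = 2.
Matching constants: q = 2p - 2q + 6 ⇒ q = \frac{10}{3}.
General: b(n) = A·(-2)^n + 2 n + \frac{10}{3}.
Apply b(0) = 0: A + \frac{10}{3} = 0 ⇒ A = - \frac{10}{3}.
So b(n) = - \frac{10 \left(-2\right)^{n}}{3} + 2 n + \frac{10}{3}.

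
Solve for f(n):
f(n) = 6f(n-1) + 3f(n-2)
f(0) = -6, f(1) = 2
Characteristic equation: x² - 6x - 3 = 0.
Discriminant Δ = (6)² + 4·(3) = 48.
Roots r₁,₂ = (6 ± √48)/2, so r₁ = 3 + 2 \sqrt{3}, r₂ = 3 - 2 \sqrt{3}.
General solution: f(n) = A·r₁^n + B·r₂^n.
From the initial conditions, A + B = -6 and r₁A + r₂B = 2.
Since r₁ - r₂ = √48: A = (2 - (-6)r₂)/√48 = -3 + \frac{5 \sqrt{3}}{3}, and B = -6 - A = -3 - \frac{5 \sqrt{3}}{3}.
So f(n) = \left(-3 + \frac{5 \sqrt{3}}{3}\right)\left(3 + 2 \sqrt{3}\right)^n + \left(-3 - \frac{5 \sqrt{3}}{3}\right)\left(3 - 2 \sqrt{3}\right)^n.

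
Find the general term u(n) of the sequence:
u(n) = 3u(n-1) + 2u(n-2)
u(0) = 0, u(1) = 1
Characteristic equation: x² - 3x - 2 = 0.
Discriminant Δ = (3)² + 4·(2) = 17.
Roots r₁,₂ = (3 ± √17)/2, so r₁ = \frac{3}{2} + \frac{\sqrt{17}}{2}, r₂ = \frac{3}{2} - \frac{\sqrt{17}}{2}.
General solution: u(n) = A·r₁^n + B·r₂^n.
From the initial conditions, A + B = 0 and r₁A + r₂B = 1.
Since r₁ - r₂ = √17: A = (1 - (0)r₂)/√17 = \frac{\sqrt{17}}{17}, and B = 0 - A = - \frac{\sqrt{17}}{17}.
So u(n) = \left(\frac{\sqrt{17}}{17}\right)\left(\frac{3}{2} + \frac{\sqrt{17}}{2}\right)^n + \left(- \frac{\sqrt{17}}{17}\right)\left(\frac{3}{2} - \frac{\sqrt{17}}{2}\right)^n.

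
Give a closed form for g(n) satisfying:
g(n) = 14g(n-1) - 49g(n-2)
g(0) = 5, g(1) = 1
Characteristic equation: x² - 14x + 49 = 0, which is (x - (7))².
Repeated root r = 7.
General solution: g(n) = (A + Bn)·(7)^n.
From g(0) = 5: A = 5.
From g(1) = 1: (A + B)·(7) = 1 ⇒ B = - \frac{34}{7}.
So g(n) = \left(5 - \frac{34 n}{7}\right) \cdot (7)^n.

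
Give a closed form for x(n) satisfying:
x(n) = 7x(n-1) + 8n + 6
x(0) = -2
First-order linear with linear forcing.
Homogeneous solution: x_h(n) = A·(7)^n.
Try particular x_p(n) = pn + q. Substituting:
  pn + q = 7(p(n-1) + q) + 8n + 6.
Matching the n-coefficient: p = 7p + 8 ⇒ p = - \frac{4}{3}.
Matching constants: q = -7p + 7q + 6 ⇒ q = - \frac{23}{9}.
General: x(n) = A·(7)^n - \frac{4 n}{3} - \frac{23}{9}.
Apply x(0) = -2: A - \frac{23}{9} = -2 ⇒ A = \frac{5}{9}.
So x(n) = \frac{5 \cdot 7^{n}}{9} - \frac{4 n}{3} - \frac{23}{9}.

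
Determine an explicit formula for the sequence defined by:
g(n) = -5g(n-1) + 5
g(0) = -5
First-order linear non-homogeneous.
Homogeneous solution: g_h(n) = A·(-5)^n.
Try constant particular solution g_p = K: K = -5K + 5 ⇒ K = \frac{5}{6}.
General: g(n) = A·(-5)^n + \frac{5}{6}.
Apply g(0) = -5: A + \frac{5}{6} = -5 ⇒ A = - \frac{35}{6}.
So g(n) = \frac{5}{6} - \frac{35 \left(-5\right)^{n}}{6}.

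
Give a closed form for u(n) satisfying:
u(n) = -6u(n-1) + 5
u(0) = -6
First-order linear non-homogeneous.
Homogeneous solution: u_h(n) = A·(-6)^n.
Try constant particular solution u_p = K: K = -6K + 5 ⇒ K = \frac{5}{7}.
General: u(n) = A·(-6)^n + \frac{5}{7}.
Apply u(0) = -6: A + \frac{5}{7} = -6 ⇒ A = - \frac{47}{7}.
So u(n) = \frac{5}{7} - \frac{47 \left(-6\right)^{n}}{7}.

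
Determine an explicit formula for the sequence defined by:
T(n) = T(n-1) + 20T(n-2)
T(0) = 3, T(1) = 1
Characteristic equation: x² - x - 20 = 0, which factors as (x - (5))(x - (-4)) = 0.
Roots r₁ = 5, r₂ = -4 (distinct).
General solution: T(n) = A·(5)^n + B·(-4)^n.
From T(0) = 3: A + B = 3.
From T(1) = 1: 5A - 4B = 1.
Solving: A = \frac{13}{9}, B = \frac{14}{9}.
So T(n) = \frac{14 \left(-4\right)^{n}}{9} + \frac{13 \cdot 5^{n}}{9}.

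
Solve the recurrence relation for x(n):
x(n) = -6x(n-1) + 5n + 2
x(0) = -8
First-order linear with linear forcing.
Homogeneous solution: x_h(n) = A·(-6)^n.
Try particular x_p(n) = pn + q. Substituting:
  pn + q = -6(p(n-1) + q) + 5n + 2.
Matching the n-coefficient: p = -6p + 5 ⇒ p = \frac{5}{7}.
Matching constants: q = 6p - 6q + 2 ⇒ q = \frac{44}{49}.
General: x(n) = A·(-6)^n + \frac{5 n}{7} + \frac{44}{49}.
Apply x(0) = -8: A + \frac{44}{49} = -8 ⇒ A = - \frac{436}{49}.
So x(n) = - \frac{436 \left(-6\right)^{n}}{49} + \frac{5 n}{7} + \frac{44}{49}.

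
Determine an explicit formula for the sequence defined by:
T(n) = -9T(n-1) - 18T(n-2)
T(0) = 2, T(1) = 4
Characteristic equation: x² + 9x + 18 = 0, which factors as (x - (-6))(x - (-3)) = 0.
Roots r₁ = -6, r₂ = -3 (distinct).
General solution: T(n) = A·(-6)^n + B·(-3)^n.
From T(0) = 2: A + B = 2.
From T(1) = 4: -6A - 3B = 4.
Solving: A = - \frac{10}{3}, B = \frac{16}{3}.
So T(n) = \frac{16 \left(-3\right)^{n}}{3} - \frac{10 \left(-6\right)^{n}}{3}.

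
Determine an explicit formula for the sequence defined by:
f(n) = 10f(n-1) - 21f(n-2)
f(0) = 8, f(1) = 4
Characteristic equation: x² - 10x + 21 = 0, which factors as (x - (3))(x - (7)) = 0.
Roots r₁ = 3, r₂ = 7 (distinct).
General solution: f(n) = A·(3)^n + B·(7)^n.
From f(0) = 8: A + B = 8.
From f(1) = 4: 3A + 7B = 4.
Solving: A = 13, B = -5.
So f(n) = 13 \cdot 3^{n} - 5 \cdot 7^{n}.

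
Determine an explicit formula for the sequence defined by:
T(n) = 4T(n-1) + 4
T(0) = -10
First-order linear non-homogeneous.
Homogeneous solution: T_h(n) = A·(4)^n.
Try constant particular solution T_p = K: K = 4K + 4 ⇒ K = - \frac{4}{3}.
General: T(n) = A·(4)^n - \frac{4}{3}.
Apply T(0) = -10: A - \frac{4}{3} = -10 ⇒ A = - \frac{26}{3}.
So T(n) = - \frac{26 \cdot 4^{n}}{3} - \frac{4}{3}.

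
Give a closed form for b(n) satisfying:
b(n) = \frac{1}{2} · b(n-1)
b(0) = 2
Pure geometric recurrence with ratio \frac{1}{2}.
By induction b(n) = b(0) · (\frac{1}{2})^n = 2 \cdot 2^{- n}.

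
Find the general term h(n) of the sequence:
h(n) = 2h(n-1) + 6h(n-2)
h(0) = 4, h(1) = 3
Characteristic equation: x² - 2x - 6 = 0.
Discriminant Δ = (2)² + 4·(6) = 28.
Roots r₁,₂ = (2 ± √28)/2, so r₁ = 1 + \sqrt{7}, r₂ = 1 - \sqrt{7}.
General solution: h(n) = A·r₁^n + B·r₂^n.
From the initial conditions, A + B = 4 and r₁A + r₂B = 3.
Since r₁ - r₂ = √28: A = (3 - (4)r₂)/√28 = 2 - \frac{\sqrt{7}}{14}, and B = 4 - A = \frac{\sqrt{7}}{14} + 2.
So h(n) = \left(2 - \frac{\sqrt{7}}{14}\right)\left(1 + \sqrt{7}\right)^n + \left(\frac{\sqrt{7}}{14} + 2\right)\left(1 - \sqrt{7}\right)^n.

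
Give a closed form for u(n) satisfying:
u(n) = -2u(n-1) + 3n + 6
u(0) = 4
First-order linear with linear forcing.
Homogeneous solution: u_h(n) = A·(-2)^n.
Try particular u_p(n) = pn + q. Substituting:
  pn + q = -2(p(n-1) + q) + 3n + 6.
Matching the n-coefficient: p = -2p + 3 ⇒ p = 1.
Matching constants: q = 2p - 2q + 6 ⇒ q = \frac{8}{3}.
General: u(n) = A·(-2)^n + n + \frac{8}{3}.
Apply u(0) = 4: A + \frac{8}{3} = 4 ⇒ A = \frac{4}{3}.
So u(n) = \frac{4 \left(-2\right)^{n}}{3} + n + \frac{8}{3}.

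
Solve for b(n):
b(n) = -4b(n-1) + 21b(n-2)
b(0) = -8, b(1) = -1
Characteristic equation: x² + 4x - 21 = 0, which factors as (x - (3))(x - (-7)) = 0.
Roots r₁ = 3, r₂ = -7 (distinct).
General solution: b(n) = A·(3)^n + B·(-7)^n.
From b(0) = -8: A + B = -8.
From b(1) = -1: 3A - 7B = -1.
Solving: A = - \frac{57}{10}, B = - \frac{23}{10}.
So b(n) = - \frac{23 \left(-7\right)^{n}}{10} - \frac{57 \cdot 3^{n}}{10}.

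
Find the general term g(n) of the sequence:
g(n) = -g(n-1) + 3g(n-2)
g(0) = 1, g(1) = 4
Characteristic equation: x² + x - 3 = 0.
Discriminant Δ = (-1)² + 4·(3) = 13.
Roots r₁,₂ = (-1 ± √13)/2, so r₁ = - \frac{1}{2} + \frac{\sqrt{13}}{2}, r₂ = - \frac{\sqrt{13}}{2} - \frac{1}{2}.
General solution: g(n) = A·r₁^n + B·r₂^n.
From the initial conditions, A + B = 1 and r₁A + r₂B = 4.
Since r₁ - r₂ = √13: A = (4 - (1)r₂)/√13 = \frac{1}{2} + \frac{9 \sqrt{13}}{26}, and B = 1 - A = \frac{1}{2} - \frac{9 \sqrt{13}}{26}.
So g(n) = \left(\frac{1}{2} + \frac{9 \sqrt{13}}{26}\right)\left(- \frac{1}{2} + \frac{\sqrt{13}}{2}\right)^n + \left(\frac{1}{2} - \frac{9 \sqrt{13}}{26}\right)\left(- \frac{\sqrt{13}}{2} - \frac{1}{2}\right)^n.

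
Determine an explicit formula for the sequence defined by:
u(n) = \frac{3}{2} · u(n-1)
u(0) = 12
Pure geometric recurrence with ratio \frac{3}{2}.
By induction u(n) = u(0) · (\frac{3}{2})^n = 12 \left(\frac{3}{2}\right)^{n}.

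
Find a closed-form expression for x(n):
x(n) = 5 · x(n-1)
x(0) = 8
Pure geometric recurrence with ratio 5.
By induction x(n) = x(0) · (5)^n = 8 \cdot 5^{n}.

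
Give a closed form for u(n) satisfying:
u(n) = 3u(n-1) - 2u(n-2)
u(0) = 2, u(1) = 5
Characteristic equation: x² - 3x + 2 = 0, which factors as (x - (2))(x - (1)) = 0.
Roots r₁ = 2, r₂ = 1 (distinct).
General solution: u(n) = A·(2)^n + B·(1)^n.
From u(0) = 2: A + B = 2.
From u(1) = 5: 2A + B = 5.
Solving: A = 3, B = -1.
So u(n) = 3 \cdot 2^{n} - 1.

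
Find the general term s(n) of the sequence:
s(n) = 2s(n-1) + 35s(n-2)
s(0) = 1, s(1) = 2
Characteristic equation: x² - 2x - 35 = 0, which factors as (x - (-5))(x - (7)) = 0.
Roots r₁ = -5, r₂ = 7 (distinct).
General solution: s(n) = A·(-5)^n + B·(7)^n.
From s(0) = 1: A + B = 1.
From s(1) = 2: -5A + 7B = 2.
Solving: A = \frac{5}{12}, B = \frac{7}{12}.
So s(n) = \frac{5 \left(-5\right)^{n}}{12} + \frac{7 \cdot 7^{n}}{12}.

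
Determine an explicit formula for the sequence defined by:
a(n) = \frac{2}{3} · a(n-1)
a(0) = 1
Pure geometric recurrence with ratio \frac{2}{3}.
By induction a(n) = a(0) · (\frac{2}{3})^n = \left(\frac{2}{3}\right)^{n}.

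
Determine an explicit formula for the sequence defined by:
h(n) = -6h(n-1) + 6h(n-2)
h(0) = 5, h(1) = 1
Characteristic equation: x² + 6x - 6 = 0.
Discriminant Δ = (-6)² + 4·(6) = 60.
Roots r₁,₂ = (-6 ± √60)/2, so r₁ = -3 + \sqrt{15}, r₂ = - \sqrt{15} - 3.
General solution: h(n) = A·r₁^n + B·r₂^n.
From the initial conditions, A + B = 5 and r₁A + r₂B = 1.
Since r₁ - r₂ = √60: A = (1 - (5)r₂)/√60 = \frac{8 \sqrt{15}}{15} + \frac{5}{2}, and B = 5 - A = \frac{5}{2} - \frac{8 \sqrt{15}}{15}.
So h(n) = \left(\frac{8 \sqrt{15}}{15} + \frac{5}{2}\right)\left(-3 + \sqrt{15}\right)^n + \left(\frac{5}{2} - \frac{8 \sqrt{15}}{15}\right)\left(- \sqrt{15} - 3\right)^n.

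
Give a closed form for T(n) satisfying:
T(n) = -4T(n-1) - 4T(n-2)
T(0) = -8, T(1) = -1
Characteristic equation: x² + 4x + 4 = 0, which is (x - (-2))².
Repeated root r = -2.
General solution: T(n) = (A + Bn)·(-2)^n.
From T(0) = -8: A = -8.
From T(1) = -1: (A + B)·(-2) = -1 ⇒ B = \frac{17}{2}.
So T(n) = \left(\frac{17 n}{2} - 8\right) \cdot (-2)^n.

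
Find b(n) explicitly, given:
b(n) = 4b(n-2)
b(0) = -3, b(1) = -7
Characteristic equation: x² - 4 = 0, which factors as (x - (-2))(x - (2)) = 0.
Roots r₁ = -2, r₂ = 2 (distinct).
General solution: b(n) = A·(-2)^n + B·(2)^n.
From b(0) = -3: A + B = -3.
From b(1) = -7: -2A + 2B = -7.
Solving: A = \frac{1}{4}, B = - \frac{13}{4}.
So b(n) = \frac{\left(-2\right)^{n}}{4} - \frac{13 \cdot 2^{n}}{4}.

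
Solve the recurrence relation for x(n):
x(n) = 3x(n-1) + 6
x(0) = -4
First-order linear non-homogeneous.
Homogeneous solution: x_h(n) = A·(3)^n.
Try constant particular solution x_p = K: K = 3K + 6 ⇒ K = -3.
General: x(n) = A·(3)^n - 3.
Apply x(0) = -4: A - 3 = -4 ⇒ A = -1.
So x(n) = - 3^{n} - 3.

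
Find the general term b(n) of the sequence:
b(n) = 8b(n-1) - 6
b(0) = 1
First-order linear non-homogeneous.
Homogeneous solution: b_h(n) = A·(8)^n.
Try constant particular solution b_p = K: K = 8K - 6 ⇒ K = \frac{6}{7}.
General: b(n) = A·(8)^n + \frac{6}{7}.
Apply b(0) = 1: A + \frac{6}{7} = 1 ⇒ A = \frac{1}{7}.
So b(n) = \frac{8^{n}}{7} + \frac{6}{7}.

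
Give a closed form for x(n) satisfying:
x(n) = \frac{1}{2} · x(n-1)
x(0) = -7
Pure geometric recurrence with ratio \frac{1}{2}.
By induction x(n) = x(0) · (\frac{1}{2})^n = - 7 \cdot 2^{- n}.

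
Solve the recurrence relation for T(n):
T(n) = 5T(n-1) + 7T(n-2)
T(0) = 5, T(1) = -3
Characteristic equation: x² - 5x - 7 = 0.
Discriminant Δ = (5)² + 4·(7) = 53.
Roots r₁,₂ = (5 ± √53)/2, so r₁ = \frac{5}{2} + \frac{\sqrt{53}}{2}, r₂ = \frac{5}{2} - \frac{\sqrt{53}}{2}.
General solution: T(n) = A·r₁^n + B·r₂^n.
From the initial conditions, A + B = 5 and r₁A + r₂B = -3.
Since r₁ - r₂ = √53: A = (-3 - (5)r₂)/√53 = \frac{5}{2} - \frac{31 \sqrt{53}}{106}, and B = 5 - A = \frac{31 \sqrt{53}}{106} + \frac{5}{2}.
So T(n) = \left(\frac{5}{2} - \frac{31 \sqrt{53}}{106}\right)\left(\frac{5}{2} + \frac{\sqrt{53}}{2}\right)^n + \left(\frac{31 \sqrt{53}}{106} + \frac{5}{2}\right)\left(\frac{5}{2} - \frac{\sqrt{53}}{2}\right)^n.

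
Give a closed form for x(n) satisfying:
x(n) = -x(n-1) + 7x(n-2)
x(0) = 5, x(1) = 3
Characteristic equation: x² + x - 7 = 0.
Discriminant Δ = (-1)² + 4·(7) = 29.
Roots r₁,₂ = (-1 ± √29)/2, so r₁ = - \frac{1}{2} + \frac{\sqrt{29}}{2}, r₂ = - \frac{\sqrt{29}}{2} - \frac{1}{2}.
General solution: x(n) = A·r₁^n + B·r₂^n.
From the initial conditions, A + B = 5 and r₁A + r₂B = 3.
Since r₁ - r₂ = √29: A = (3 - (5)r₂)/√29 = \frac{11 \sqrt{29}}{58} + \frac{5}{2}, and B = 5 - A = \frac{5}{2} - \frac{11 \sqrt{29}}{58}.
So x(n) = \left(\frac{11 \sqrt{29}}{58} + \frac{5}{2}\right)\left(- \frac{1}{2} + \frac{\sqrt{29}}{2}\right)^n + \left(\frac{5}{2} - \frac{11 \sqrt{29}}{58}\right)\left(- \frac{\sqrt{29}}{2} - \frac{1}{2}\right)^n.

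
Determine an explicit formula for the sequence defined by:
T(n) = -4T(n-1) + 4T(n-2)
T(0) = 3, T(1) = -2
Characteristic equation: x² + 4x - 4 = 0.
Discriminant Δ = (-4)² + 4·(4) = 32.
Roots r₁,₂ = (-4 ± √32)/2, so r₁ = -2 + 2 \sqrt{2}, r₂ = - 2 \sqrt{2} - 2.
General solution: T(n) = A·r₁^n + B·r₂^n.
From the initial conditions, A + B = 3 and r₁A + r₂B = -2.
Since r₁ - r₂ = √32: A = (-2 - (3)r₂)/√32 = \frac{\sqrt{2}}{2} + \frac{3}{2}, and B = 3 - A = \frac{3}{2} - \frac{\sqrt{2}}{2}.
So T(n) = \left(\frac{\sqrt{2}}{2} + \frac{3}{2}\right)\left(-2 + 2 \sqrt{2}\right)^n + \left(\frac{3}{2} - \frac{\sqrt{2}}{2}\right)\left(- 2 \sqrt{2} - 2\right)^n.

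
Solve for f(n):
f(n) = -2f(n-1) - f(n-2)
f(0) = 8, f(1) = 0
Characteristic equation: x² + 2x + 1 = 0, which is (x - (-1))².
Repeated root r = -1.
General solution: f(n) = (A + Bn)·(-1)^n.
From f(0) = 8: A = 8.
From f(1) = 0: (A + B)·(-1) = 0 ⇒ B = -8.
So f(n) = \left(8 - 8 n\right) \cdot (-1)^n.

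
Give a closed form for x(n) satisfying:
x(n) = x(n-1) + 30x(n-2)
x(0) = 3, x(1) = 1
Characteristic equation: x² - x - 30 = 0, which factors as (x - (-5))(x - (6)) = 0.
Roots r₁ = -5, r₂ = 6 (distinct).
General solution: x(n) = A·(-5)^n + B·(6)^n.
From x(0) = 3: A + B = 3.
From x(1) = 1: -5A + 6B = 1.
Solving: A = \frac{17}{11}, B = \frac{16}{11}.
So x(n) = \frac{17 \left(-5\right)^{n}}{11} + \frac{16 \cdot 6^{n}}{11}.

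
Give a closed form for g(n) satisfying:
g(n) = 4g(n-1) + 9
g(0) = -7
First-order linear non-homogeneous.
Homogeneous solution: g_h(n) = A·(4)^n.
Try constant particular solution g_p = K: K = 4K + 9 ⇒ K = -3.
General: g(n) = A·(4)^n - 3.
Apply g(0) = -7: A - 3 = -7 ⇒ A = -4.
So g(n) = - 4 \cdot 4^{n} - 3.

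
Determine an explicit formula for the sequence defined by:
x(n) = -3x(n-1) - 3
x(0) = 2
First-order linear non-homogeneous.
Homogeneous solution: x_h(n) = A·(-3)^n.
Try constant particular solution x_p = K: K = -3K - 3 ⇒ K = - \frac{3}{4}.
General: x(n) = A·(-3)^n - \frac{3}{4}.
Apply x(0) = 2: A - \frac{3}{4} = 2 ⇒ A = \frac{11}{4}.
So x(n) = \frac{11 \left(-3\right)^{n}}{4} - \frac{3}{4}.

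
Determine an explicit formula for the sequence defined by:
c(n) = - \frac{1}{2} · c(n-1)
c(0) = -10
Pure geometric recurrence with ratio - \frac{1}{2}.
By induction c(n) = c(0) · (- \frac{1}{2})^n = - 10 \left(- \frac{1}{2}\right)^{n}.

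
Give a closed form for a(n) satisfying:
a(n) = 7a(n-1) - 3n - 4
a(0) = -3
First-order linear with linear forcing.
Homogeneous solution: a_h(n) = A·(7)^n.
Try particular a_p(n) = pn + q. Substituting:
  pn + q = 7(p(n-1) + q) - 3n - 4.
Matching the n-coefficient: p = 7p - 3 ⇒ p = \frac{1}{2}.
Matching constants: q = -7p + 7q - 4 ⇒ q = \frac{5}{4}.
General: a(n) = A·(7)^n + \frac{n}{2} + \frac{5}{4}.
Apply a(0) = -3: A + \frac{5}{4} = -3 ⇒ A = - \frac{17}{4}.
So a(n) = - \frac{17 \cdot 7^{n}}{4} + \frac{n}{2} + \frac{5}{4}.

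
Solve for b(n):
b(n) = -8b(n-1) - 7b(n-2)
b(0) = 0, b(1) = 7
Characteristic equation: x² + 8x + 7 = 0, which factors as (x - (-7))(x - (-1)) = 0.
Roots r₁ = -7, r₂ = -1 (distinct).
General solution: b(n) = A·(-7)^n + B·(-1)^n.
From b(0) = 0: A + B = 0.
From b(1) = 7: -7A - B = 7.
Solving: A = - \frac{7}{6}, B = \frac{7}{6}.
So b(n) = \frac{7 \left(-1\right)^{n}}{6} - \frac{7 \left(-7\right)^{n}}{6}.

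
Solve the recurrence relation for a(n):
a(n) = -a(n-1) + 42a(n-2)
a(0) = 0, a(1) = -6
Characteristic equation: x² + x - 42 = 0, which factors as (x - (-7))(x - (6)) = 0.
Roots r₁ = -7, r₂ = 6 (distinct).
General solution: a(n) = A·(-7)^n + B·(6)^n.
From a(0) = 0: A + B = 0.
From a(1) = -6: -7A + 6B = -6.
Solving: A = \frac{6}{13}, B = - \frac{6}{13}.
So a(n) = \frac{6 \left(-7\right)^{n}}{13} - \frac{6 \cdot 6^{n}}{13}.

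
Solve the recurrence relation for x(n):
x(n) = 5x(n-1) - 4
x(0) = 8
First-order linear non-homogeneous.
Homogeneous solution: x_h(n) = A·(5)^n.
Try constant particular solution x_p = K: K = 5K - 4 ⇒ K = 1.
General: x(n) = A·(5)^n + 1.
Apply x(0) = 8: A + 1 = 8 ⇒ A = 7.
So x(n) = 7 \cdot 5^{n} + 1.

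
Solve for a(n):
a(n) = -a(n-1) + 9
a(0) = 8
First-order linear non-homogeneous.
Homogeneous solution: a_h(n) = A·(-1)^n.
Try constant particular solution a_p = K: K = -K + 9 ⇒ K = \frac{9}{2}.
General: a(n) = A·(-1)^n + \frac{9}{2}.
Apply a(0) = 8: A + \frac{9}{2} = 8 ⇒ A = \frac{7}{2}.
So a(n) = \frac{7 \left(-1\right)^{n}}{2} + \frac{9}{2}.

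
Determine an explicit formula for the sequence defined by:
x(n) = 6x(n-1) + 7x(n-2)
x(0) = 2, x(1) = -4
Characteristic equation: x² - 6x - 7 = 0, which factors as (x - (-1))(x - (7)) = 0.
Roots r₁ = -1, r₂ = 7 (distinct).
General solution: x(n) = A·(-1)^n + B·(7)^n.
From x(0) = 2: A + B = 2.
From x(1) = -4: -A + 7B = -4.
Solving: A = \frac{9}{4}, B = - \frac{1}{4}.
So x(n) = \frac{9 \left(-1\right)^{n}}{4} - \frac{7^{n}}{4}.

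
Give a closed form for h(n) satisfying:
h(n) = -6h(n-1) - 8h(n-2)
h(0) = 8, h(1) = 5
Characteristic equation: x² + 6x + 8 = 0, which factors as (x - (-4))(x - (-2)) = 0.
Roots r₁ = -4, r₂ = -2 (distinct).
General solution: h(n) = A·(-4)^n + B·(-2)^n.
From h(0) = 8: A + B = 8.
From h(1) = 5: -4A - 2B = 5.
Solving: A = - \frac{21}{2}, B = \frac{37}{2}.
So h(n) = \frac{37 \left(-2\right)^{n}}{2} - \frac{21 \left(-4\right)^{n}}{2}.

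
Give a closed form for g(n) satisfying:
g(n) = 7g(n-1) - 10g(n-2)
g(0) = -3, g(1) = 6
Characteristic equation: x² - 7x + 10 = 0, which factors as (x - (2))(x - (5)) = 0.
Roots r₁ = 2, r₂ = 5 (distinct).
General solution: g(n) = A·(2)^n + B·(5)^n.
From g(0) = -3: A + B = -3.
From g(1) = 6: 2A + 5B = 6.
Solving: A = -7, B = 4.
So g(n) = - 7 \cdot 2^{n} + 4 \cdot 5^{n}.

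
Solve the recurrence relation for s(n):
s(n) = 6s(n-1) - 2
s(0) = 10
First-order linear non-homogeneous.
Homogeneous solution: s_h(n) = A·(6)^n.
Try constant particular solution s_p = K: K = 6K - 2 ⇒ K = \frac{2}{5}.
General: s(n) = A·(6)^n + \frac{2}{5}.
Apply s(0) = 10: A + \frac{2}{5} = 10 ⇒ A = \frac{48}{5}.
So s(n) = \frac{48 \cdot 6^{n}}{5} + \frac{2}{5}.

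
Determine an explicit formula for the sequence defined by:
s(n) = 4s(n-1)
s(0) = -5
This is a homogeneous first-order recurrence with ratio 4.
By induction s(n) = s(0) · (4)^n = - 5 \cdot 4^{n}.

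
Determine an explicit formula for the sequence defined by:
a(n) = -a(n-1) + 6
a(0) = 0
First-order linear non-homogeneous.
Homogeneous solution: a_h(n) = A·(-1)^n.
Try constant particular solution a_p = K: K = -K + 6 ⇒ K = 3.
General: a(n) = A·(-1)^n + 3.
Apply a(0) = 0: A + 3 = 0 ⇒ A = -3.
So a(n) = 3 - 3 \left(-1\right)^{n}.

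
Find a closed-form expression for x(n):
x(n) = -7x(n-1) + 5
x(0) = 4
First-order linear non-homogeneous.
Homogeneous solution: x_h(n) = A·(-7)^n.
Try constant particular solution x_p = K: K = -7K + 5 ⇒ K = \frac{5}{8}.
General: x(n) = A·(-7)^n + \frac{5}{8}.
Apply x(0) = 4: A + \frac{5}{8} = 4 ⇒ A = \frac{27}{8}.
So x(n) = \frac{27 \left(-7\right)^{n}}{8} + \frac{5}{8}.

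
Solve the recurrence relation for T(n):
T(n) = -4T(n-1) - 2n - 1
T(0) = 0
First-order linear with linear forcing.
Homogeneous solution: T_h(n) = A·(-4)^n.
Try particular T_p(n) = pn + q. Substituting:
  pn + q = -4(p(n-1) + q) - 2n - 1.
Matching the n-coefficient: p = -4p - 2 ⇒ p = - \frac{2}{5}.
Matching constants: q = 4p - 4q - 1 ⇒ q = - \frac{13}{25}.
General: T(n) = A·(-4)^n - \frac{2 n}{5} - \frac{13}{25}.
Apply T(0) = 0: A - \frac{13}{25} = 0 ⇒ A = \frac{13}{25}.
So T(n) = \frac{13 \left(-4\right)^{n}}{25} - \frac{2 n}{5} - \frac{13}{25}.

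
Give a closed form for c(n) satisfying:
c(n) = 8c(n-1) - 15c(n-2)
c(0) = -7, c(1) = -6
Characteristic equation: x² - 8x + 15 = 0, which factors as (x - (5))(x - (3)) = 0.
Roots r₁ = 5, r₂ = 3 (distinct).
General solution: c(n) = A·(5)^n + B·(3)^n.
From c(0) = -7: A + B = -7.
From c(1) = -6: 5A + 3B = -6.
Solving: A = \frac{15}{2}, B = - \frac{29}{2}.
So c(n) = - \frac{29 \cdot 3^{n}}{2} + \frac{15 \cdot 5^{n}}{2}.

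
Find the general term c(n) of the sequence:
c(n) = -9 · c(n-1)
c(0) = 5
Pure geometric recurrence with ratio -9.
By induction c(n) = c(0) · (-9)^n = 5 \left(-9\right)^{n}.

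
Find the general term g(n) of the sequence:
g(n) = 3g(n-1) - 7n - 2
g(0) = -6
First-order linear with linear forcing.
Homogeneous solution: g_h(n) = A·(3)^n.
Try particular g_p(n) = pn + q. Substituting:
  pn + q = 3(p(n-1) + q) - 7n - 2.
Matching the n-coefficient: p = 3p - 7 ⇒ p = \frac{7}{2}.
Matching constants: q = -3p + 3q - 2 ⇒ q = \frac{25}{4}.
General: g(n) = A·(3)^n + \frac{7 n}{2} + \frac{25}{4}.
Apply g(0) = -6: A + \frac{25}{4} = -6 ⇒ A = - \frac{49}{4}.
So g(n) = - \frac{49 \cdot 3^{n}}{4} + \frac{7 n}{2} + \frac{25}{4}.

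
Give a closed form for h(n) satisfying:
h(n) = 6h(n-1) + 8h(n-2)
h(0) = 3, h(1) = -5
Characteristic equation: x² - 6x - 8 = 0.
Discriminant Δ = (6)² + 4·(8) = 68.
Roots r₁,₂ = (6 ± √68)/2, so r₁ = 3 + \sqrt{17}, r₂ = 3 - \sqrt{17}.
General solution: h(n) = A·r₁^n + B·r₂^n.
From the initial conditions, A + B = 3 and r₁A + r₂B = -5.
Since r₁ - r₂ = √68: A = (-5 - (3)r₂)/√68 = \frac{3}{2} - \frac{7 \sqrt{17}}{17}, and B = 3 - A = \frac{3}{2} + \frac{7 \sqrt{17}}{17}.
So h(n) = \left(\frac{3}{2} - \frac{7 \sqrt{17}}{17}\right)\left(3 + \sqrt{17}\right)^n + \left(\frac{3}{2} + \frac{7 \sqrt{17}}{17}\right)\left(3 - \sqrt{17}\right)^n.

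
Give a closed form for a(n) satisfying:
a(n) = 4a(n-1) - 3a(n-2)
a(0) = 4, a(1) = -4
Characteristic equation: x² - 4x + 3 = 0, which factors as (x - (3))(x - (1)) = 0.
Roots r₁ = 3, r₂ = 1 (distinct).
General solution: a(n) = A·(3)^n + B·(1)^n.
From a(0) = 4: A + B = 4.
From a(1) = -4: 3A + B = -4.
Solving: A = -4, B = 8.
So a(n) = 8 - 4 \cdot 3^{n}.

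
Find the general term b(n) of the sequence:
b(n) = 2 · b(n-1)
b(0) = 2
Pure geometric recurrence with ratio 2.
By induction b(n) = b(0) · (2)^n = 2 \cdot 2^{n}.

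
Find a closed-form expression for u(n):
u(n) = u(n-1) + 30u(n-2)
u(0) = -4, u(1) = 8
Characteristic equation: x² - x - 30 = 0, which factors as (x - (-5))(x - (6)) = 0.
Roots r₁ = -5, r₂ = 6 (distinct).
General solution: u(n) = A·(-5)^n + B·(6)^n.
From u(0) = -4: A + B = -4.
From u(1) = 8: -5A + 6B = 8.
Solving: A = - \frac{32}{11}, B = - \frac{12}{11}.
So u(n) = - \frac{32 \left(-5\right)^{n}}{11} - \frac{12 \cdot 6^{n}}{11}.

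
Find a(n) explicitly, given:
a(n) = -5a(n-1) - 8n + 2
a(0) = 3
First-order linear with linear forcing.
Homogeneous solution: a_h(n) = A·(-5)^n.
Try particular a_p(n) = pn + q. Substituting:
  pn + q = -5(p(n-1) + q) - 8n + 2.
Matching the n-coefficient: p = -5p - 8 ⇒ p = - \frac{4}{3}.
Matching constants: q = 5p - 5q + 2 ⇒ q = - \frac{7}{9}.
General: a(n) = A·(-5)^n - \frac{4 n}{3} - \frac{7}{9}.
Apply a(0) = 3: A - \frac{7}{9} = 3 ⇒ A = \frac{34}{9}.
So a(n) = \frac{34 \left(-5\right)^{n}}{9} - \frac{4 n}{3} - \frac{7}{9}.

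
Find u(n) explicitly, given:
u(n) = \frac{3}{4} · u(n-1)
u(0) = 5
Pure geometric recurrence with ratio \frac{3}{4}.
By induction u(n) = u(0) · (\frac{3}{4})^n = 5 \left(\frac{3}{4}\right)^{n}.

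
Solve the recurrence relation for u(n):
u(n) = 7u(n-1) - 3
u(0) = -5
First-order linear non-homogeneous.
Homogeneous solution: u_h(n) = A·(7)^n.
Try constant particular solution u_p = K: K = 7K - 3 ⇒ K = \frac{1}{2}.
General: u(n) = A·(7)^n + \frac{1}{2}.
Apply u(0) = -5: A + \frac{1}{2} = -5 ⇒ A = - \frac{11}{2}.
So u(n) = \frac{1}{2} - \frac{11 \cdot 7^{n}}{2}.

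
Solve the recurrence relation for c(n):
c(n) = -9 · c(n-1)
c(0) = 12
Pure geometric recurrence with ratio -9.
By induction c(n) = c(0) · (-9)^n = 12 \left(-9\right)^{n}.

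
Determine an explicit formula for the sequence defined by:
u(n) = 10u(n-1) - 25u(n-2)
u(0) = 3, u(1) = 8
Characteristic equation: x² - 10x + 25 = 0, which is (x - (5))².
Repeated root r = 5.
General solution: u(n) = (A + Bn)·(5)^n.
From u(0) = 3: A = 3.
From u(1) = 8: (A + B)·(5) = 8 ⇒ B = - \frac{7}{5}.
So u(n) = \left(3 - \frac{7 n}{5}\right) \cdot (5)^n.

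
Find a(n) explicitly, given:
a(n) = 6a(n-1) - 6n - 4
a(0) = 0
First-order linear with linear forcing.
Homogeneous solution: a_h(n) = A·(6)^n.
Try particular a_p(n) = pn + q. Substituting:
  pn + q = 6(p(n-1) + q) - 6n - 4.
Matching the n-coefficient: p = 6p - 6 ⇒ p = \frac{6}{5}.
Matching constants: q = -6p + 6q - 4 ⇒ q = \frac{56}{25}.
General: a(n) = A·(6)^n + \frac{6 n}{5} + \frac{56}{25}.
Apply a(0) = 0: A + \frac{56}{25} = 0 ⇒ A = - \frac{56}{25}.
So a(n) = - \frac{56 \cdot 6^{n}}{25} + \frac{6 n}{5} + \frac{56}{25}.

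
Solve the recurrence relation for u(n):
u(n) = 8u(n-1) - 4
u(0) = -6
First-order linear non-homogeneous.
Homogeneous solution: u_h(n) = A·(8)^n.
Try constant particular solution u_p = K: K = 8K - 4 ⇒ K = \frac{4}{7}.
General: u(n) = A·(8)^n + \frac{4}{7}.
Apply u(0) = -6: A + \frac{4}{7} = -6 ⇒ A = - \frac{46}{7}.
So u(n) = \frac{4}{7} - \frac{46 \cdot 8^{n}}{7}.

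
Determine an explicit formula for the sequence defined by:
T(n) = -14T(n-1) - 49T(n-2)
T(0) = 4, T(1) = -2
Characteristic equation: x² + 14x + 49 = 0, which is (x - (-7))².
Repeated root r = -7.
General solution: T(n) = (A + Bn)·(-7)^n.
From T(0) = 4: A = 4.
From T(1) = -2: (A + B)·(-7) = -2 ⇒ B = - \frac{26}{7}.
So T(n) = \left(4 - \frac{26 n}{7}\right) \cdot (-7)^n.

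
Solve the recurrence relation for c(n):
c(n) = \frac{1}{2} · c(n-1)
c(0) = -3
Pure geometric recurrence with ratio \frac{1}{2}.
By induction c(n) = c(0) · (\frac{1}{2})^n = - 3 \cdot 2^{- n}.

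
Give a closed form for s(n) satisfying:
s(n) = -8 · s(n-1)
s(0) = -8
Pure geometric recurrence with ratio -8.
By induction s(n) = s(0) · (-8)^n = - 8 \left(-8\right)^{n}.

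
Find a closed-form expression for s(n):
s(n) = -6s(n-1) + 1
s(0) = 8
First-order linear non-homogeneous.
Homogeneous solution: s_h(n) = A·(-6)^n.
Try constant particular solution s_p = K: K = -6K + 1 ⇒ K = \frac{1}{7}.
General: s(n) = A·(-6)^n + \frac{1}{7}.
Apply s(0) = 8: A + \frac{1}{7} = 8 ⇒ A = \frac{55}{7}.
So s(n) = \frac{55 \left(-6\right)^{n}}{7} + \frac{1}{7}.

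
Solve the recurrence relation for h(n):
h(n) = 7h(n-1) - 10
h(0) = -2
First-order linear non-homogeneous.
Homogeneous solution: h_h(n) = A·(7)^n.
Try constant particular solution h_p = K: K = 7K - 10 ⇒ K = \frac{5}{3}.
General: h(n) = A·(7)^n + \frac{5}{3}.
Apply h(0) = -2: A + \frac{5}{3} = -2 ⇒ A = - \frac{11}{3}.
So h(n) = \frac{5}{3} - \frac{11 \cdot 7^{n}}{3}.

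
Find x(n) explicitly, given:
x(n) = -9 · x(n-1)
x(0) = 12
Pure geometric recurrence with ratio -9.
By induction x(n) = x(0) · (-9)^n = 12 \left(-9\right)^{n}.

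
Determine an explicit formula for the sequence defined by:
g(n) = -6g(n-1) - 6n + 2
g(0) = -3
First-order linear with linear forcing.
Homogeneous solution: g_h(n) = A·(-6)^n.
Try particular g_p(n) = pn + q. Substituting:
  pn + q = -6(p(n-1) + q) - 6n + 2.
Matching the n-coefficient: p = -6p - 6 ⇒ p = - \frac{6}{7}.
Matching constants: q = 6p - 6q + 2 ⇒ q = - \frac{22}{49}.
General: g(n) = A·(-6)^n - \frac{6 n}{7} - \frac{22}{49}.
Apply g(0) = -3: A - \frac{22}{49} = -3 ⇒ A = - \frac{125}{49}.
So g(n) = - \frac{125 \left(-6\right)^{n}}{49} - \frac{6 n}{7} - \frac{22}{49}.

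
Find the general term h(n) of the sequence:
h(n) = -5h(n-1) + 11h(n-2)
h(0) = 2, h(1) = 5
Characteristic equation: x² + 5x - 11 = 0.
Discriminant Δ = (-5)² + 4·(11) = 69.
Roots r₁,₂ = (-5 ± √69)/2, so r₁ = - \frac{5}{2} + \frac{\sqrt{69}}{2}, r₂ = - \frac{\sqrt{69}}{2} - \frac{5}{2}.
General solution: h(n) = A·r₁^n + B·r₂^n.
From the initial conditions, A + B = 2 and r₁A + r₂B = 5.
Since r₁ - r₂ = √69: A = (5 - (2)r₂)/√69 = 1 + \frac{10 \sqrt{69}}{69}, and B = 2 - A = 1 - \frac{10 \sqrt{69}}{69}.
So h(n) = \left(1 + \frac{10 \sqrt{69}}{69}\right)\left(- \frac{5}{2} + \frac{\sqrt{69}}{2}\right)^n + \left(1 - \frac{10 \sqrt{69}}{69}\right)\left(- \frac{\sqrt{69}}{2} - \frac{5}{2}\right)^n.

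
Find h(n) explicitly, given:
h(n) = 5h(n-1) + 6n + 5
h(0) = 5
First-order linear with linear forcing.
Homogeneous solution: h_h(n) = A·(5)^n.
Try particular h_p(n) = pn + q. Substituting:
  pn + q = 5(p(n-1) + q) + 6n + 5.
Matching the n-coefficient: p = 5p + 6 ⇒ p = - \frac{3}{2}.
Matching constants: q = -5p + 5q + 5 ⇒ q = - \frac{25}{8}.
General: h(n) = A·(5)^n - \frac{3 n}{2} - \frac{25}{8}.
Apply h(0) = 5: A - \frac{25}{8} = 5 ⇒ A = \frac{65}{8}.
So h(n) = \frac{65 \cdot 5^{n}}{8} - \frac{3 n}{2} - \frac{25}{8}.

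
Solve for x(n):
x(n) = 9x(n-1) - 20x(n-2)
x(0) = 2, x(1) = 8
Characteristic equation: x² - 9x + 20 = 0, which factors as (x - (4))(x - (5)) = 0.
Roots r₁ = 4, r₂ = 5 (distinct).
General solution: x(n) = A·(4)^n + B·(5)^n.
From x(0) = 2: A + B = 2.
From x(1) = 8: 4A + 5B = 8.
Solving: A = 2, B = 0.
So x(n) = 2 \cdot 4^{n}.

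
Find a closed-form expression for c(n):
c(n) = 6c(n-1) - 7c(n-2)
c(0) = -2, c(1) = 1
Characteristic equation: x² - 6x + 7 = 0.
Discriminant Δ = (6)² + 4·(-7) = 8.
Roots r₁,₂ = (6 ± √8)/2, so r₁ = \sqrt{2} + 3, r₂ = 3 - \sqrt{2}.
General solution: c(n) = A·r₁^n + B·r₂^n.
From the initial conditions, A + B = -2 and r₁A + r₂B = 1.
Since r₁ - r₂ = √8: A = (1 - (-2)r₂)/√8 = -1 + \frac{7 \sqrt{2}}{4}, and B = -2 - A = - \frac{7 \sqrt{2}}{4} - 1.
So c(n) = \left(-1 + \frac{7 \sqrt{2}}{4}\right)\left(\sqrt{2} + 3\right)^n + \left(- \frac{7 \sqrt{2}}{4} - 1\right)\left(3 - \sqrt{2}\right)^n.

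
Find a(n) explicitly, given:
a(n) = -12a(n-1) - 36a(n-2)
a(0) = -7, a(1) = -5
Characteristic equation: x² + 12x + 36 = 0, which is (x - (-6))².
Repeated root r = -6.
General solution: a(n) = (A + Bn)·(-6)^n.
From a(0) = -7: A = -7.
From a(1) = -5: (A + B)·(-6) = -5 ⇒ B = \frac{47}{6}.
So a(n) = \left(\frac{47 n}{6} - 7\right) \cdot (-6)^n.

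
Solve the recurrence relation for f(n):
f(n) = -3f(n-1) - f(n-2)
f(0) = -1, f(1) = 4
Characteristic equation: x² + 3x + 1 = 0.
Discriminant Δ = (-3)² + 4·(-1) = 5.
Roots r₁,₂ = (-3 ± √5)/2, so r₁ = - \frac{3}{2} + \frac{\sqrt{5}}{2}, r₂ = - \frac{3}{2} - \frac{\sqrt{5}}{2}.
General solution: f(n) = A·r₁^n + B·r₂^n.
From the initial conditions, A + B = -1 and r₁A + r₂B = 4.
Since r₁ - r₂ = √5: A = (4 - (-1)r₂)/√5 = - \frac{1}{2} + \frac{\sqrt{5}}{2}, and B = -1 - A = - \frac{\sqrt{5}}{2} - \frac{1}{2}.
So f(n) = \left(- \frac{1}{2} + \frac{\sqrt{5}}{2}\right)\left(- \frac{3}{2} + \frac{\sqrt{5}}{2}\right)^n + \left(- \frac{\sqrt{5}}{2} - \frac{1}{2}\right)\left(- \frac{3}{2} - \frac{\sqrt{5}}{2}\right)^n.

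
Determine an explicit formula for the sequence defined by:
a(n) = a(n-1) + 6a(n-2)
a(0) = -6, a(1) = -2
Characteristic equation: x² - x - 6 = 0, which factors as (x - (3))(x - (-2)) = 0.
Roots r₁ = 3, r₂ = -2 (distinct).
General solution: a(n) = A·(3)^n + B·(-2)^n.
From a(0) = -6: A + B = -6.
From a(1) = -2: 3A - 2B = -2.
Solving: A = - \frac{14}{5}, B = - \frac{16}{5}.
So a(n) = - \frac{16 \left(-2\right)^{n}}{5} - \frac{14 \cdot 3^{n}}{5}.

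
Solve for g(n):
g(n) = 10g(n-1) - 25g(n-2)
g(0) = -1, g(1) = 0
Characteristic equation: x² - 10x + 25 = 0, which is (x - (5))².
Repeated root r = 5.
General solution: g(n) = (A + Bn)·(5)^n.
From g(0) = -1: A = -1.
From g(1) = 0: (A + B)·(5) = 0 ⇒ B = 1.
So g(n) = \left(n - 1\right) \cdot (5)^n.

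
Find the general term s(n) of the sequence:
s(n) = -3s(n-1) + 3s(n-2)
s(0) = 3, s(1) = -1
Characteristic equation: x² + 3x - 3 = 0.
Discriminant Δ = (-3)² + 4·(3) = 21.
Roots r₁,₂ = (-3 ± √21)/2, so r₁ = - \frac{3}{2} + \frac{\sqrt{21}}{2}, r₂ = - \frac{\sqrt{21}}{2} - \frac{3}{2}.
General solution: s(n) = A·r₁^n + B·r₂^n.
From the initial conditions, A + B = 3 and r₁A + r₂B = -1.
Since r₁ - r₂ = √21: A = (-1 - (3)r₂)/√21 = \frac{\sqrt{21}}{6} + \frac{3}{2}, and B = 3 - A = \frac{3}{2} - \frac{\sqrt{21}}{6}.
So s(n) = \left(\frac{\sqrt{21}}{6} + \frac{3}{2}\right)\left(- \frac{3}{2} + \frac{\sqrt{21}}{2}\right)^n + \left(\frac{3}{2} - \frac{\sqrt{21}}{6}\right)\left(- \frac{\sqrt{21}}{2} - \frac{3}{2}\right)^n.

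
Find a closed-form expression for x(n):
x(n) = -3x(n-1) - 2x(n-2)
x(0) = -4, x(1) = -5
Characteristic equation: x² + 3x + 2 = 0, which factors as (x - (-1))(x - (-2)) = 0.
Roots r₁ = -1, r₂ = -2 (distinct).
General solution: x(n) = A·(-1)^n + B·(-2)^n.
From x(0) = -4: A + B = -4.
From x(1) = -5: -A - 2B = -5.
Solving: A = -13, B = 9.
So x(n) = - 13 \left(-1\right)^{n} + 9 \left(-2\right)^{n}.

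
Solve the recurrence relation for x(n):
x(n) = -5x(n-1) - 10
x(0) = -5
First-order linear non-homogeneous.
Homogeneous solution: x_h(n) = A·(-5)^n.
Try constant particular solution x_p = K: K = -5K - 10 ⇒ K = - \frac{5}{3}.
General: x(n) = A·(-5)^n - \frac{5}{3}.
Apply x(0) = -5: A - \frac{5}{3} = -5 ⇒ A = - \frac{10}{3}.
So x(n) = - \frac{10 \left(-5\right)^{n}}{3} - \frac{5}{3}.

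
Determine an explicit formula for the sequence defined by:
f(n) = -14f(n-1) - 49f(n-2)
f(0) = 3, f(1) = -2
Characteristic equation: x² + 14x + 49 = 0, which is (x - (-7))².
Repeated root r = -7.
General solution: f(n) = (A + Bn)·(-7)^n.
From f(0) = 3: A = 3.
From f(1) = -2: (A + B)·(-7) = -2 ⇒ B = - \frac{19}{7}.
So f(n) = \left(3 - \frac{19 n}{7}\right) \cdot (-7)^n.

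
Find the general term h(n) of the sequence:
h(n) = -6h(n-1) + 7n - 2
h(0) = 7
First-order linear with linear forcing.
Homogeneous solution: h_h(n) = A·(-6)^n.
Try particular h_p(n) = pn + q. Substituting:
  pn + q = -6(p(n-1) + q) + 7n - 2.
Matching the n-coefficient: p = -6p + 7 ⇒ p = 1.
Matching constants: q = 6p - 6q - 2 ⇒ q = \frac{4}{7}.
General: h(n) = A·(-6)^n + n + \frac{4}{7}.
Apply h(0) = 7: A + \frac{4}{7} = 7 ⇒ A = \frac{45}{7}.
So h(n) = \frac{45 \left(-6\right)^{n}}{7} + n + \frac{4}{7}.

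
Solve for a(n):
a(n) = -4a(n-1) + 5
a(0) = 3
First-order linear non-homogeneous.
Homogeneous solution: a_h(n) = A·(-4)^n.
Try constant particular solution a_p = K: K = -4K + 5 ⇒ K = 1.
General: a(n) = A·(-4)^n + 1.
Apply a(0) = 3: A + 1 = 3 ⇒ A = 2.
So a(n) = 2 \left(-4\right)^{n} + 1.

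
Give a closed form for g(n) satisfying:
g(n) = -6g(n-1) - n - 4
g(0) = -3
First-order linear with linear forcing.
Homogeneous solution: g_h(n) = A·(-6)^n.
Try particular g_p(n) = pn + q. Substituting:
  pn + q = -6(p(n-1) + q) - n - 4.
Matching the n-coefficient: p = -6p - 1 ⇒ p = - \frac{1}{7}.
Matching constants: q = 6p - 6q - 4 ⇒ q = - \frac{34}{49}.
General: g(n) = A·(-6)^n - \frac{n}{7} - \frac{34}{49}.
Apply g(0) = -3: A - \frac{34}{49} = -3 ⇒ A = - \frac{113}{49}.
So g(n) = - \frac{113 \left(-6\right)^{n}}{49} - \frac{n}{7} - \frac{34}{49}.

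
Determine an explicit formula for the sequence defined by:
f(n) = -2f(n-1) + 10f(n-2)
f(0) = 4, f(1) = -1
Characteristic equation: x² + 2x - 10 = 0.
Discriminant Δ = (-2)² + 4·(10) = 44.
Roots r₁,₂ = (-2 ± √44)/2, so r₁ = -1 + \sqrt{11}, r₂ = - \sqrt{11} - 1.
General solution: f(n) = A·r₁^n + B·r₂^n.
From the initial conditions, A + B = 4 and r₁A + r₂B = -1.
Since r₁ - r₂ = √44: A = (-1 - (4)r₂)/√44 = \frac{3 \sqrt{11}}{22} + 2, and B = 4 - A = 2 - \frac{3 \sqrt{11}}{22}.
So f(n) = \left(\frac{3 \sqrt{11}}{22} + 2\right)\left(-1 + \sqrt{11}\right)^n + \left(2 - \frac{3 \sqrt{11}}{22}\right)\left(- \sqrt{11} - 1\right)^n.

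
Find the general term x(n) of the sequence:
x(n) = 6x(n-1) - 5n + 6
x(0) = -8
First-order linear with linear forcing.
Homogeneous solution: x_h(n) = A·(6)^n.
Try particular x_p(n) = pn + q. Substituting:
  pn + q = 6(p(n-1) + q) - 5n + 6.
Matching the n-coefficient: p = 6p - 5 ⇒ p = 1.
Matching constants: q = -6p + 6q + 6 ⇒ q = 0.
General: x(n) = A·(6)^n + n + 0.
Apply x(0) = -8: A + 0 = -8 ⇒ A = -8.
So x(n) = - 8 \cdot 6^{n} + n.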